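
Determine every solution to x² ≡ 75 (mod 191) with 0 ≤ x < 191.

Since 191 ≡ 3 (mod 4), a square root of 75 is 75^((191+1)/4) = 75^48 mod 191.
Repeated squaring: 75^2≡86, 75^4≡138, 75^8≡135, 75^16≡80, 75^32≡97 (mod 191).
75^48 = 75^(32+16) ≡ 120 (mod 191).
Check: 120² = 14400 ≡ 75 (mod 191). The two roots are 71 and 120.

71, 120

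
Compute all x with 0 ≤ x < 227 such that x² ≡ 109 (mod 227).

Since 227 ≡ 3 (mod 4), a square root of 109 is 109^((227+1)/4) = 109^57 mod 227.
Repeated squaring: 109^2≡77, 109^4≡27, 109^8≡48, 109^16≡34, 109^32≡21 (mod 227).
109^57 = 109^(32+16+8+1) ≡ 136 (mod 227).
Check: 136² = 18496 ≡ 109 (mod 227). The two roots are 91 and 136.

91, 136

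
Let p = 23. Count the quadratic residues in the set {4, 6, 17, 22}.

2

(4/23) = +1 → QR.
(6/23) = +1 → QR.
(17/23) = -1 → non-residue.
(22/23) = -1 → non-residue.
Total quadratic residues among the 4: 2.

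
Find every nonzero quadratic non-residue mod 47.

Square k = 1,…,23 (k and 47−k give the same square):
1²=1, 2²=4, 3²=9, 4²=16, 5²=25, 6²=36, 7²≡2, 8²≡17, 9²≡34, 10²≡6, 11²≡27, 12²≡3, 13²≡28, 14²≡8, 15²≡37, 16²≡21, 17²≡7, 18²≡42, 19²≡32, 20²≡24, 21²≡18, 22²≡14, 23²≡12 (mod 47).
The residues are {1, 2, 3, 4, 6, 7, 8, 9, 12, 14, 16, 17, 18, 21, 24, 25, 27, 28, 32, 34, 36, 37, 42}; the non-residues are the remaining 23 nonzero classes.

5 10 11 13 15 19 20 22 23 26 29 30 31 33 35 38 39 40 41 43 44 45 46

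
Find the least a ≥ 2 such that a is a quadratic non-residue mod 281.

3

(2/281) = +1, so 2 is a residue.
(3/281) = −1, so 3 is the smallest positive non-residue mod 281.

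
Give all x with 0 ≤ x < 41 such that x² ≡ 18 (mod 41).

41 ≡ 1 (mod 4), so we find a root by search.
Trying successive values, 10² = 100 ≡ 18 (mod 41). The other root is 41 − 10 = 31.

10, 31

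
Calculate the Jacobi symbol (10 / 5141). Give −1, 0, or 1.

-1

Pull out 2: since 5141 ≡ 5 (mod 8), (2/5141) = -1.
Reciprocity: 5 ≡ 1 and 5141 ≡ 1 (mod 4), so (5/5141) = +(5141/5).
Reduce top mod 5: now compute (1/5).
Reached (1/5) = 1. Collecting the sign flips along the way, the symbol is -1.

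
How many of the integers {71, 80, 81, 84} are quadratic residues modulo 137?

1

(71/137) = -1 → non-residue.
(80/137) = -1 → non-residue.
(81/137) = +1 → QR.
(84/137) = -1 → non-residue.
Total quadratic residues among the 4: 1.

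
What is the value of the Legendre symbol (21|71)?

Reciprocity: 21 ≡ 1 and 71 ≡ 3 (mod 4), so (21/71) = +(71/21).
Reduce top mod 21: now compute (8/21).
Pull out 2^3: since 21 ≡ 5 (mod 8), (2/21) = -1, so (2/21)^3 = -1.
Reached (1/21) = 1. Collecting the sign flips along the way, the symbol is -1.

-1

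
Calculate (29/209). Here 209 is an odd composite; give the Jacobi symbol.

1

Reciprocity: 29 ≡ 1 and 209 ≡ 1 (mod 4), so (29/209) = +(209/29).
Reduce top mod 29: now compute (6/29).
Pull out 2: since 29 ≡ 5 (mod 8), (2/29) = -1.
Reciprocity: 3 ≡ 3 and 29 ≡ 1 (mod 4), so (3/29) = +(29/3).
Reduce top mod 3: now compute (2/3).
Pull out 2: since 3 ≡ 3 (mod 8), (2/3) = -1.
Reached (1/3) = 1. Collecting the sign flips along the way, the symbol is +1.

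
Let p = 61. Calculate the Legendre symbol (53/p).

-1

Reciprocity: 53 ≡ 1 and 61 ≡ 1 (mod 4), so (53/61) = +(61/53).
Reduce top mod 53: now compute (8/53).
Pull out 2^3: since 53 ≡ 5 (mod 8), (2/53) = -1, so (2/53)^3 = -1.
Reached (1/53) = 1. Collecting the sign flips along the way, the symbol is -1.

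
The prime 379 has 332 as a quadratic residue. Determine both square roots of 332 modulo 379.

Since 379 ≡ 3 (mod 4), a square root of 332 is 332^((379+1)/4) = 332^95 mod 379.
Repeated squaring: 332^2≡314, 332^4≡56, 332^8≡104, 332^16≡204, 332^32≡305, 332^64≡170 (mod 379).
332^95 = 332^(64+16+8+4+2+1) ≡ 58 (mod 379).
Check: 58² = 3364 ≡ 332 (mod 379). The two roots are 58 and 321.

58, 321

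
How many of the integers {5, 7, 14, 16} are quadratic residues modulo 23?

1

(5/23) = -1 → non-residue.
(7/23) = -1 → non-residue.
(14/23) = -1 → non-residue.
(16/23) = +1 → QR.
Total quadratic residues among the 4: 1.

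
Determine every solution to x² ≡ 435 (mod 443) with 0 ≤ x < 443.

42, 401

Since 443 ≡ 3 (mod 4), a square root of 435 is 435^((443+1)/4) = 435^111 mod 443.
Repeated squaring: 435^2≡64, 435^4≡109, 435^8≡363, 435^16≡198, 435^32≡220, 435^64≡113 (mod 443).
435^111 = 435^(64+32+8+4+2+1) ≡ 42 (mod 443).
Check: 42² = 1764 ≡ 435 (mod 443). The two roots are 42 and 401.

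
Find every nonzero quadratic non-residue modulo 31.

3 6 11 12 13 15 17 21 22 23 24 26 27 29 30

Square k = 1,…,15 (k and 31−k give the same square):
1²=1, 2²=4, 3²=9, 4²=16, 5²=25, 6²≡5, 7²≡18, 8²≡2, 9²≡19, 10²≡7, 11²≡28, 12²≡20, 13²≡14, 14²≡10, 15²≡8 (mod 31).
The residues are {1, 2, 4, 5, 7, 8, 9, 10, 14, 16, 18, 19, 20, 25, 28}; the non-residues are the remaining 15 nonzero classes.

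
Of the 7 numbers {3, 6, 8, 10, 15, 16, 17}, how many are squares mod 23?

(3/23) = +1 → QR.
(6/23) = +1 → QR.
(8/23) = +1 → QR.
(10/23) = -1 → non-residue.
(15/23) = -1 → non-residue.
(16/23) = +1 → QR.
(17/23) = -1 → non-residue.
Total quadratic residues among the 7: 4.

4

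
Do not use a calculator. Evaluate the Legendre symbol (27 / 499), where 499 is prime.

Euler's criterion: (27/499) ≡ 27^249 (mod 499).
27^2 ≡ 230 (mod 499)
27^4 ≡ 6 (mod 499)
27^8 ≡ 36 (mod 499)
27^16 ≡ 298 (mod 499)
27^32 ≡ 481 (mod 499)
27^64 ≡ 324 (mod 499)
27^128 ≡ 186 (mod 499)
27^249 = 27^(128+64+32+16+8+1) ≡ 498 (mod 499).
Result is 498 ≡ −1, so (27/499) = −1.

-1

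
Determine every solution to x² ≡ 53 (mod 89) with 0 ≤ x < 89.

89 ≡ 1 (mod 4), so we find a root by search.
Trying successive values, 26² = 676 ≡ 53 (mod 89). The other root is 89 − 26 = 63.

26, 63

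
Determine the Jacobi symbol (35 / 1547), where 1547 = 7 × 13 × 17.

0

Reciprocity: 35 ≡ 3 and 1547 ≡ 3 (mod 4), so (35/1547) = −(1547/35).
Reduce top mod 35: now compute (7/35).
Reciprocity: 7 ≡ 3 and 35 ≡ 3 (mod 4), so (7/35) = −(35/7).
Reduce top mod 7: now compute (0/7).
Top reduces to 0: gcd > 1, so the symbol is 0.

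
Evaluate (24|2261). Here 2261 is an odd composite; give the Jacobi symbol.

1

Pull out 2^3: since 2261 ≡ 5 (mod 8), (2/2261) = -1, so (2/2261)^3 = -1.
Reciprocity: 3 ≡ 3 and 2261 ≡ 1 (mod 4), so (3/2261) = +(2261/3).
Reduce top mod 3: now compute (2/3).
Pull out 2: since 3 ≡ 3 (mod 8), (2/3) = -1.
Reached (1/3) = 1. Collecting the sign flips along the way, the symbol is +1.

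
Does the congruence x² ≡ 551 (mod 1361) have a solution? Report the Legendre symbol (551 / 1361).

1

Reciprocity: 551 ≡ 3 and 1361 ≡ 1 (mod 4), so (551/1361) = +(1361/551).
Reduce top mod 551: now compute (259/551).
Reciprocity: 259 ≡ 3 and 551 ≡ 3 (mod 4), so (259/551) = −(551/259).
Reduce top mod 259: now compute (33/259).
Reciprocity: 33 ≡ 1 and 259 ≡ 3 (mod 4), so (33/259) = +(259/33).
Reduce top mod 33: now compute (28/33).
Pull out 2^2: since 33 ≡ 1 (mod 8), (2/33) = +1, so (2/33)^2 = +1.
Reciprocity: 7 ≡ 3 and 33 ≡ 1 (mod 4), so (7/33) = +(33/7).
Reduce top mod 7: now compute (5/7).
Reciprocity: 5 ≡ 1 and 7 ≡ 3 (mod 4), so (5/7) = +(7/5).
Reduce top mod 5: now compute (2/5).
Pull out 2: since 5 ≡ 5 (mod 8), (2/5) = -1.
Reached (1/5) = 1. Collecting the sign flips along the way, the symbol is +1.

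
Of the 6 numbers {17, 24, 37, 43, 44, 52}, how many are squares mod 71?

(17/71) = -1 → non-residue.
(24/71) = +1 → QR.
(37/71) = +1 → QR.
(43/71) = +1 → QR.
(44/71) = -1 → non-residue.
(52/71) = -1 → non-residue.
Total quadratic residues among the 6: 3.

3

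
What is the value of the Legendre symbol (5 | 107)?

-1

Reciprocity: 5 ≡ 1 and 107 ≡ 3 (mod 4), so (5/107) = +(107/5).
Reduce top mod 5: now compute (2/5).
Pull out 2: since 5 ≡ 5 (mod 8), (2/5) = -1.
Reached (1/5) = 1. Collecting the sign flips along the way, the symbol is -1.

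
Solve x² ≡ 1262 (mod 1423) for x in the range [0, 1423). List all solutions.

Since 1423 ≡ 3 (mod 4), a square root of 1262 is 1262^((1423+1)/4) = 1262^356 mod 1423.
Repeated squaring: 1262^2≡307, 1262^4≡331, 1262^8≡1413, 1262^16≡100, 1262^32≡39, 1262^64≡98, 1262^128≡1066, 1262^256≡802 (mod 1423).
1262^356 = 1262^(256+64+32+4) ≡ 1033 (mod 1423).
Check: 1033² = 1067089 ≡ 1262 (mod 1423). The two roots are 390 and 1033.

390, 1033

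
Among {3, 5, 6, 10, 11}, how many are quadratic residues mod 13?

2

(3/13) = +1 → QR.
(5/13) = -1 → non-residue.
(6/13) = -1 → non-residue.
(10/13) = +1 → QR.
(11/13) = -1 → non-residue.
Total quadratic residues among the 5: 2.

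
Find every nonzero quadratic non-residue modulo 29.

Square k = 1,…,14 (k and 29−k give the same square):
1²=1, 2²=4, 3²=9, 4²=16, 5²=25, 6²≡7, 7²≡20, 8²≡6, 9²≡23, 10²≡13, 11²≡5, 12²≡28, 13²≡24, 14²≡22 (mod 29).
The residues are {1, 4, 5, 6, 7, 9, 13, 16, 20, 22, 23, 24, 25, 28}; the non-residues are the remaining 14 nonzero classes.

2,3,8,10,11,12,14,15,17,18,19,21,26,27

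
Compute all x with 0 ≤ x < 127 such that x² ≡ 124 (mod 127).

39, 88

Since 127 ≡ 3 (mod 4), a square root of 124 is 124^((127+1)/4) = 124^32 mod 127.
Repeated squaring: 124^2≡9, 124^4≡81, 124^8≡84, 124^16≡71, 124^32≡88 (mod 127).
124^32 = 124^(32) ≡ 88 (mod 127).
Check: 88² = 7744 ≡ 124 (mod 127). The two roots are 39 and 88.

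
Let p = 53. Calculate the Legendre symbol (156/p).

-1

First reduce: 156 ≡ 50 (mod 53).
Pull out 2: since 53 ≡ 5 (mod 8), (2/53) = -1.
Reciprocity: 25 ≡ 1 and 53 ≡ 1 (mod 4), so (25/53) = +(53/25).
Reduce top mod 25: now compute (3/25).
Reciprocity: 3 ≡ 3 and 25 ≡ 1 (mod 4), so (3/25) = +(25/3).
Reduce top mod 3: now compute (1/3).
Reached (1/3) = 1. Collecting the sign flips along the way, the symbol is -1.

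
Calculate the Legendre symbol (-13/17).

First reduce: -13 ≡ 4 (mod 17).
Pull out 2^2: since 17 ≡ 1 (mod 8), (2/17) = +1, so (2/17)^2 = +1.
Reached (1/17) = 1. Collecting the sign flips along the way, the symbol is +1.

1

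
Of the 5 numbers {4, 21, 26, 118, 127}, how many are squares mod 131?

(4/131) = +1 → QR.
(21/131) = +1 → QR.
(26/131) = -1 → non-residue.
(118/131) = -1 → non-residue.
(127/131) = -1 → non-residue.
Total quadratic residues among the 5: 2.

2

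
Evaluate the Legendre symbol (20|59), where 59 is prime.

Pull out 2^2: since 59 ≡ 3 (mod 8), (2/59) = -1, so (2/59)^2 = +1.
Reciprocity: 5 ≡ 1 and 59 ≡ 3 (mod 4), so (5/59) = +(59/5).
Reduce top mod 5: now compute (4/5).
Pull out 2^2: since 5 ≡ 5 (mod 8), (2/5) = -1, so (2/5)^2 = +1.
Reached (1/5) = 1. Collecting the sign flips along the way, the symbol is +1.

1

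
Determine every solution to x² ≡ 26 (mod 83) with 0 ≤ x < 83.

21, 62

Since 83 ≡ 3 (mod 4), a square root of 26 is 26^((83+1)/4) = 26^21 mod 83.
Repeated squaring: 26^2≡12, 26^4≡61, 26^8≡69, 26^16≡30 (mod 83).
26^21 = 26^(16+4+1) ≡ 21 (mod 83).
Check: 21² = 441 ≡ 26 (mod 83). The two roots are 21 and 62.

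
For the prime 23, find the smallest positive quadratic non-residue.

(2/23) = +1, so 2 is a residue.
(3/23) = +1, so 3 is a residue.
(4/23) = +1, so 4 is a residue.
(5/23) = −1, so 5 is the smallest positive non-residue mod 23.

5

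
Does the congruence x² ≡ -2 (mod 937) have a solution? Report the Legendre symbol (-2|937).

Euler's criterion: (-2/937) ≡ 935^468 (mod 937).
935^2 ≡ 4 (mod 937)
935^4 ≡ 16 (mod 937)
935^8 ≡ 256 (mod 937)
935^16 ≡ 883 (mod 937)
935^32 ≡ 105 (mod 937)
935^64 ≡ 718 (mod 937)
935^128 ≡ 174 (mod 937)
935^256 ≡ 292 (mod 937)
935^468 = 935^(256+128+64+16+4) ≡ 1 (mod 937).
Result is 1, so (-2/937) = 1.

1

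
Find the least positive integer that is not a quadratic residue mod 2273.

3

(2/2273) = +1, so 2 is a residue.
(3/2273) = −1, so 3 is the smallest positive non-residue mod 2273.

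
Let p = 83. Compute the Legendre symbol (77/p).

1

Reciprocity: 77 ≡ 1 and 83 ≡ 3 (mod 4), so (77/83) = +(83/77).
Reduce top mod 77: now compute (6/77).
Pull out 2: since 77 ≡ 5 (mod 8), (2/77) = -1.
Reciprocity: 3 ≡ 3 and 77 ≡ 1 (mod 4), so (3/77) = +(77/3).
Reduce top mod 3: now compute (2/3).
Pull out 2: since 3 ≡ 3 (mod 8), (2/3) = -1.
Reached (1/3) = 1. Collecting the sign flips along the way, the symbol is +1.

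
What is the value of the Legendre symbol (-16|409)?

First reduce: -16 ≡ 393 (mod 409).
Reciprocity: 393 ≡ 1 and 409 ≡ 1 (mod 4), so (393/409) = +(409/393).
Reduce top mod 393: now compute (16/393).
Pull out 2^4: since 393 ≡ 1 (mod 8), (2/393) = +1, so (2/393)^4 = +1.
Reached (1/393) = 1. Collecting the sign flips along the way, the symbol is +1.

1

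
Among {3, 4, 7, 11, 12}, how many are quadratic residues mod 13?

(3/13) = +1 → QR.
(4/13) = +1 → QR.
(7/13) = -1 → non-residue.
(11/13) = -1 → non-residue.
(12/13) = +1 → QR.
Total quadratic residues among the 5: 3.

3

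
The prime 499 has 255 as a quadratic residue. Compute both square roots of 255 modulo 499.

57, 442

Since 499 ≡ 3 (mod 4), a square root of 255 is 255^((499+1)/4) = 255^125 mod 499.
Repeated squaring: 255^2≡155, 255^4≡73, 255^8≡339, 255^16≡151, 255^32≡346, 255^64≡455 (mod 499).
255^125 = 255^(64+32+16+8+4+1) ≡ 57 (mod 499).
Check: 57² = 3249 ≡ 255 (mod 499). The two roots are 57 and 442.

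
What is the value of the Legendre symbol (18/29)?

Euler's criterion: (18/29) ≡ 18^14 (mod 29).
18^2 ≡ 5 (mod 29)
18^4 ≡ 25 (mod 29)
18^8 ≡ 16 (mod 29)
18^14 = 18^(8+4+2) ≡ 28 (mod 29).
Result is 28 ≡ −1, so (18/29) = −1.

-1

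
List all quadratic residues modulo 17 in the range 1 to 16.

1 2 4 8 9 13 15 16

Square k = 1,…,8 (k and 17−k give the same square):
1²=1, 2²=4, 3²=9, 4²=16, 5²≡8, 6²≡2, 7²≡15, 8²≡13 (mod 17).
So the quadratic residues mod 17 are {1, 2, 4, 8, 9, 13, 15, 16}.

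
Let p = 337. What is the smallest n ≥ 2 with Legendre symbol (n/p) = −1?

(2/337) = +1, so 2 is a residue.
(3/337) = +1, so 3 is a residue.
(4/337) = +1, so 4 is a residue.
(5/337) = −1, so 5 is the smallest positive non-residue mod 337.

5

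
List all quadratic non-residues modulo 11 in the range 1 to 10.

2 6 7 8 10

Square k = 1,…,5 (k and 11−k give the same square):
1²=1, 2²=4, 3²=9, 4²≡5, 5²≡3 (mod 11).
The residues are {1, 3, 4, 5, 9}; the non-residues are the remaining 5 nonzero classes.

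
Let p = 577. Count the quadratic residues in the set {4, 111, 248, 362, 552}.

(4/577) = +1 → QR.
(111/577) = -1 → non-residue.
(248/577) = +1 → QR.
(362/577) = +1 → QR.
(552/577) = +1 → QR.
Total quadratic residues among the 5: 4.

4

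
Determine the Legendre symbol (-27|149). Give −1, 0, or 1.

-1

Euler's criterion: (-27/149) ≡ 122^74 (mod 149).
122^2 ≡ 133 (mod 149)
122^4 ≡ 107 (mod 149)
122^8 ≡ 125 (mod 149)
122^16 ≡ 129 (mod 149)
122^32 ≡ 102 (mod 149)
122^64 ≡ 123 (mod 149)
122^74 = 122^(64+8+2) ≡ 148 (mod 149).
Result is 148 ≡ −1, so (-27/149) = −1.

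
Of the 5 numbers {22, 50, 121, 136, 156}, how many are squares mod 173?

3

(22/173) = +1 → QR.
(50/173) = -1 → non-residue.
(121/173) = +1 → QR.
(136/173) = +1 → QR.
(156/173) = -1 → non-residue.
Total quadratic residues among the 5: 3.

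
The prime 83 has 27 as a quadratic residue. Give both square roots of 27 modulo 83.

39, 44

Since 83 ≡ 3 (mod 4), a square root of 27 is 27^((83+1)/4) = 27^21 mod 83.
Repeated squaring: 27^2≡65, 27^4≡75, 27^8≡64, 27^16≡29 (mod 83).
27^21 = 27^(16+4+1) ≡ 44 (mod 83).
Check: 44² = 1936 ≡ 27 (mod 83). The two roots are 39 and 44.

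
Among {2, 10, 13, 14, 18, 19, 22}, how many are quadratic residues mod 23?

3

(2/23) = +1 → QR.
(10/23) = -1 → non-residue.
(13/23) = +1 → QR.
(14/23) = -1 → non-residue.
(18/23) = +1 → QR.
(19/23) = -1 → non-residue.
(22/23) = -1 → non-residue.
Total quadratic residues among the 7: 3.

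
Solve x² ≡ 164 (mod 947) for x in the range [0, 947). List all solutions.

308, 639

Since 947 ≡ 3 (mod 4), a square root of 164 is 164^((947+1)/4) = 164^237 mod 947.
Repeated squaring: 164^2≡380, 164^4≡456, 164^8≡543, 164^16≡332, 164^32≡372, 164^64≡122, 164^128≡679 (mod 947).
164^237 = 164^(128+64+32+8+4+1) ≡ 308 (mod 947).
Check: 308² = 94864 ≡ 164 (mod 947). The two roots are 308 and 639.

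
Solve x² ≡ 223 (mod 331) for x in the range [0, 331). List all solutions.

Since 331 ≡ 3 (mod 4), a square root of 223 is 223^((331+1)/4) = 223^83 mod 331.
Repeated squaring: 223^2≡79, 223^4≡283, 223^8≡318, 223^16≡169, 223^32≡95, 223^64≡88 (mod 331).
223^83 = 223^(64+16+2+1) ≡ 284 (mod 331).
Check: 284² = 80656 ≡ 223 (mod 331). The two roots are 47 and 284.

47, 284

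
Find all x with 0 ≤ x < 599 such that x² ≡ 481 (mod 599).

269, 330

Since 599 ≡ 3 (mod 4), a square root of 481 is 481^((599+1)/4) = 481^150 mod 599.
Repeated squaring: 481^2≡147, 481^4≡45, 481^8≡228, 481^16≡470, 481^32≡468, 481^64≡389, 481^128≡373 (mod 599).
481^150 = 481^(128+16+4+2) ≡ 269 (mod 599).
Check: 269² = 72361 ≡ 481 (mod 599). The two roots are 269 and 330.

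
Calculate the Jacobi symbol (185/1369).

Reciprocity: 185 ≡ 1 and 1369 ≡ 1 (mod 4), so (185/1369) = +(1369/185).
Reduce top mod 185: now compute (74/185).
Pull out 2: since 185 ≡ 1 (mod 8), (2/185) = +1.
Reciprocity: 37 ≡ 1 and 185 ≡ 1 (mod 4), so (37/185) = +(185/37).
Reduce top mod 37: now compute (0/37).
Top reduces to 0: gcd > 1, so the symbol is 0.

0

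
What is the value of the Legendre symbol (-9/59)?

First reduce: -9 ≡ 50 (mod 59).
Pull out 2: since 59 ≡ 3 (mod 8), (2/59) = -1.
Reciprocity: 25 ≡ 1 and 59 ≡ 3 (mod 4), so (25/59) = +(59/25).
Reduce top mod 25: now compute (9/25).
Reciprocity: 9 ≡ 1 and 25 ≡ 1 (mod 4), so (9/25) = +(25/9).
Reduce top mod 9: now compute (7/9).
Reciprocity: 7 ≡ 3 and 9 ≡ 1 (mod 4), so (7/9) = +(9/7).
Reduce top mod 7: now compute (2/7).
Pull out 2: since 7 ≡ 7 (mod 8), (2/7) = +1.
Reached (1/7) = 1. Collecting the sign flips along the way, the symbol is -1.

-1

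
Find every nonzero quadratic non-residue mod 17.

3,5,6,7,10,11,12,14

Square k = 1,…,8 (k and 17−k give the same square):
1²=1, 2²=4, 3²=9, 4²=16, 5²≡8, 6²≡2, 7²≡15, 8²≡13 (mod 17).
The residues are {1, 2, 4, 8, 9, 13, 15, 16}; the non-residues are the remaining 8 nonzero classes.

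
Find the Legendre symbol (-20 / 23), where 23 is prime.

1

Euler's criterion: (-20/23) ≡ 3^11 (mod 23).
3^2 ≡ 9 (mod 23)
3^4 ≡ 12 (mod 23)
3^8 ≡ 6 (mod 23)
3^11 = 3^(8+2+1) ≡ 1 (mod 23).
Result is 1, so (-20/23) = 1.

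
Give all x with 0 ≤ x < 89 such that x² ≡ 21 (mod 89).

33, 56

89 ≡ 1 (mod 4), so we find a root by search.
Trying successive values, 33² = 1089 ≡ 21 (mod 89). The other root is 89 − 33 = 56.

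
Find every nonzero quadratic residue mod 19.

Square k = 1,…,9 (k and 19−k give the same square):
1²=1, 2²=4, 3²=9, 4²=16, 5²≡6, 6²≡17, 7²≡11, 8²≡7, 9²≡5 (mod 19).
So the quadratic residues mod 19 are {1, 4, 5, 6, 7, 9, 11, 16, 17}.

1 4 5 6 7 9 11 16 17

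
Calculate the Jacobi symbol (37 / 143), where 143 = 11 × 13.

Reciprocity: 37 ≡ 1 and 143 ≡ 3 (mod 4), so (37/143) = +(143/37).
Reduce top mod 37: now compute (32/37).
Pull out 2^5: since 37 ≡ 5 (mod 8), (2/37) = -1, so (2/37)^5 = -1.
Reached (1/37) = 1. Collecting the sign flips along the way, the symbol is -1.

-1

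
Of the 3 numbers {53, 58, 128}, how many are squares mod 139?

0

(53/139) = -1 → non-residue.
(58/139) = -1 → non-residue.
(128/139) = -1 → non-residue.
Total quadratic residues among the 3: 0.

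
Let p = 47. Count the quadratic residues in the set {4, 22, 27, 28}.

(4/47) = +1 → QR.
(22/47) = -1 → non-residue.
(27/47) = +1 → QR.
(28/47) = +1 → QR.
Total quadratic residues among the 4: 3.

3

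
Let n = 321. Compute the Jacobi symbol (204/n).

Pull out 2^2: since 321 ≡ 1 (mod 8), (2/321) = +1, so (2/321)^2 = +1.
Reciprocity: 51 ≡ 3 and 321 ≡ 1 (mod 4), so (51/321) = +(321/51).
Reduce top mod 51: now compute (15/51).
Reciprocity: 15 ≡ 3 and 51 ≡ 3 (mod 4), so (15/51) = −(51/15).
Reduce top mod 15: now compute (6/15).
Pull out 2: since 15 ≡ 7 (mod 8), (2/15) = +1.
Reciprocity: 3 ≡ 3 and 15 ≡ 3 (mod 4), so (3/15) = −(15/3).
Reduce top mod 3: now compute (0/3).
Top reduces to 0: gcd > 1, so the symbol is 0.

0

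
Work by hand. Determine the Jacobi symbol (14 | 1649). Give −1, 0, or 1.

1

Pull out 2: since 1649 ≡ 1 (mod 8), (2/1649) = +1.
Reciprocity: 7 ≡ 3 and 1649 ≡ 1 (mod 4), so (7/1649) = +(1649/7).
Reduce top mod 7: now compute (4/7).
Pull out 2^2: since 7 ≡ 7 (mod 8), (2/7) = +1, so (2/7)^2 = +1.
Reached (1/7) = 1. Collecting the sign flips along the way, the symbol is +1.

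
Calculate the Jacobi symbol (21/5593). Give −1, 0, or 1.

0

Reciprocity: 21 ≡ 1 and 5593 ≡ 1 (mod 4), so (21/5593) = +(5593/21).
Reduce top mod 21: now compute (7/21).
Reciprocity: 7 ≡ 3 and 21 ≡ 1 (mod 4), so (7/21) = +(21/7).
Reduce top mod 7: now compute (0/7).
Top reduces to 0: gcd > 1, so the symbol is 0.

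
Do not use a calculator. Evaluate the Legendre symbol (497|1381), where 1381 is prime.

1

Reciprocity: 497 ≡ 1 and 1381 ≡ 1 (mod 4), so (497/1381) = +(1381/497).
Reduce top mod 497: now compute (387/497).
Reciprocity: 387 ≡ 3 and 497 ≡ 1 (mod 4), so (387/497) = +(497/387).
Reduce top mod 387: now compute (110/387).
Pull out 2: since 387 ≡ 3 (mod 8), (2/387) = -1.
Reciprocity: 55 ≡ 3 and 387 ≡ 3 (mod 4), so (55/387) = −(387/55).
Reduce top mod 55: now compute (2/55).
Pull out 2: since 55 ≡ 7 (mod 8), (2/55) = +1.
Reached (1/55) = 1. Collecting the sign flips along the way, the symbol is +1.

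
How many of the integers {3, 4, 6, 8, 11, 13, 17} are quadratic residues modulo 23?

(3/23) = +1 → QR.
(4/23) = +1 → QR.
(6/23) = +1 → QR.
(8/23) = +1 → QR.
(11/23) = -1 → non-residue.
(13/23) = +1 → QR.
(17/23) = -1 → non-residue.
Total quadratic residues among the 7: 5.

5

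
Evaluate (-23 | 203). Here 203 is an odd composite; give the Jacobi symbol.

-1

First reduce: -23 ≡ 180 (mod 203).
Pull out 2^2: since 203 ≡ 3 (mod 8), (2/203) = -1, so (2/203)^2 = +1.
Reciprocity: 45 ≡ 1 and 203 ≡ 3 (mod 4), so (45/203) = +(203/45).
Reduce top mod 45: now compute (23/45).
Reciprocity: 23 ≡ 3 and 45 ≡ 1 (mod 4), so (23/45) = +(45/23).
Reduce top mod 23: now compute (22/23).
Pull out 2: since 23 ≡ 7 (mod 8), (2/23) = +1.
Reciprocity: 11 ≡ 3 and 23 ≡ 3 (mod 4), so (11/23) = −(23/11).
Reduce top mod 11: now compute (1/11).
Reached (1/11) = 1. Collecting the sign flips along the way, the symbol is -1.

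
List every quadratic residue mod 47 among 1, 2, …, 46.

Square k = 1,…,23 (k and 47−k give the same square):
1²=1, 2²=4, 3²=9, 4²=16, 5²=25, 6²=36, 7²≡2, 8²≡17, 9²≡34, 10²≡6, 11²≡27, 12²≡3, 13²≡28, 14²≡8, 15²≡37, 16²≡21, 17²≡7, 18²≡42, 19²≡32, 20²≡24, 21²≡18, 22²≡14, 23²≡12 (mod 47).
So the quadratic residues mod 47 are {1, 2, 3, 4, 6, 7, 8, 9, 12, 14, 16, 17, 18, 21, 24, 25, 27, 28, 32, 34, 36, 37, 42}.

1,2,3,4,6,7,8,9,12,14,16,17,18,21,24,25,27,28,32,34,36,37,42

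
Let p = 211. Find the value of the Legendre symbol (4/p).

Pull out 2^2: since 211 ≡ 3 (mod 8), (2/211) = -1, so (2/211)^2 = +1.
Reached (1/211) = 1. Collecting the sign flips along the way, the symbol is +1.

1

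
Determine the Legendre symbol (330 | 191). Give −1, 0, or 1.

First reduce: 330 ≡ 139 (mod 191).
Reciprocity: 139 ≡ 3 and 191 ≡ 3 (mod 4), so (139/191) = −(191/139).
Reduce top mod 139: now compute (52/139).
Pull out 2^2: since 139 ≡ 3 (mod 8), (2/139) = -1, so (2/139)^2 = +1.
Reciprocity: 13 ≡ 1 and 139 ≡ 3 (mod 4), so (13/139) = +(139/13).
Reduce top mod 13: now compute (9/13).
Reciprocity: 9 ≡ 1 and 13 ≡ 1 (mod 4), so (9/13) = +(13/9).
Reduce top mod 9: now compute (4/9).
Pull out 2^2: since 9 ≡ 1 (mod 8), (2/9) = +1, so (2/9)^2 = +1.
Reached (1/9) = 1. Collecting the sign flips along the way, the symbol is -1.

-1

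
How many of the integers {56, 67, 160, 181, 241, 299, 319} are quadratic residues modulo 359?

(56/359) = -1 → non-residue.
(67/359) = -1 → non-residue.
(160/359) = +1 → QR.
(181/359) = +1 → QR.
(241/359) = +1 → QR.
(299/359) = -1 → non-residue.
(319/359) = -1 → non-residue.
Total quadratic residues among the 7: 3.

3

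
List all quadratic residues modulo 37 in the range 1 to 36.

1, 3, 4, 7, 9, 10, 11, 12, 16, 21, 25, 26, 27, 28, 30, 33, 34, 36

Square k = 1,…,18 (k and 37−k give the same square):
1²=1, 2²=4, 3²=9, 4²=16, 5²=25, 6²=36, 7²≡12, 8²≡27, 9²≡7, 10²≡26, 11²≡10, 12²≡33, 13²≡21, 14²≡11, 15²≡3, 16²≡34, 17²≡30, 18²≡28 (mod 37).
So the quadratic residues mod 37 are {1, 3, 4, 7, 9, 10, 11, 12, 16, 21, 25, 26, 27, 28, 30, 33, 34, 36}.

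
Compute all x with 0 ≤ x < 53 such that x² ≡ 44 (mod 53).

53 ≡ 1 (mod 4), so we find a root by search.
Trying successive values, 16² = 256 ≡ 44 (mod 53). The other root is 53 − 16 = 37.

16, 37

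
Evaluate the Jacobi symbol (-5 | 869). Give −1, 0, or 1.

1

First reduce: -5 ≡ 864 (mod 869).
Pull out 2^5: since 869 ≡ 5 (mod 8), (2/869) = -1, so (2/869)^5 = -1.
Reciprocity: 27 ≡ 3 and 869 ≡ 1 (mod 4), so (27/869) = +(869/27).
Reduce top mod 27: now compute (5/27).
Reciprocity: 5 ≡ 1 and 27 ≡ 3 (mod 4), so (5/27) = +(27/5).
Reduce top mod 5: now compute (2/5).
Pull out 2: since 5 ≡ 5 (mod 8), (2/5) = -1.
Reached (1/5) = 1. Collecting the sign flips along the way, the symbol is +1.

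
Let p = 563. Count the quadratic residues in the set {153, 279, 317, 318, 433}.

(153/563) = +1 → QR.
(279/563) = -1 → non-residue.
(317/563) = -1 → non-residue.
(318/563) = +1 → QR.
(433/563) = -1 → non-residue.
Total quadratic residues among the 5: 2.

2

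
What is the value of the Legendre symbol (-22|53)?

-1

First reduce: -22 ≡ 31 (mod 53).
Reciprocity: 31 ≡ 3 and 53 ≡ 1 (mod 4), so (31/53) = +(53/31).
Reduce top mod 31: now compute (22/31).
Pull out 2: since 31 ≡ 7 (mod 8), (2/31) = +1.
Reciprocity: 11 ≡ 3 and 31 ≡ 3 (mod 4), so (11/31) = −(31/11).
Reduce top mod 11: now compute (9/11).
Reciprocity: 9 ≡ 1 and 11 ≡ 3 (mod 4), so (9/11) = +(11/9).
Reduce top mod 9: now compute (2/9).
Pull out 2: since 9 ≡ 1 (mod 8), (2/9) = +1.
Reached (1/9) = 1. Collecting the sign flips along the way, the symbol is -1.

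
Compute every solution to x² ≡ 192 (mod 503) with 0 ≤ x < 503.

Since 503 ≡ 3 (mod 4), a square root of 192 is 192^((503+1)/4) = 192^126 mod 503.
Repeated squaring: 192^2≡145, 192^4≡402, 192^8≡141, 192^16≡264, 192^32≡282, 192^64≡50 (mod 503).
192^126 = 192^(64+32+16+8+4+2) ≡ 156 (mod 503).
Check: 156² = 24336 ≡ 192 (mod 503). The two roots are 156 and 347.

156, 347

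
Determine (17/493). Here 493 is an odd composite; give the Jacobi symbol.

Reciprocity: 17 ≡ 1 and 493 ≡ 1 (mod 4), so (17/493) = +(493/17).
Reduce top mod 17: now compute (0/17).
Top reduces to 0: gcd > 1, so the symbol is 0.

0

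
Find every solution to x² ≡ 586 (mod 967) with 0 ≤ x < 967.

296, 671

Since 967 ≡ 3 (mod 4), a square root of 586 is 586^((967+1)/4) = 586^242 mod 967.
Repeated squaring: 586^2≡111, 586^4≡717, 586^8≡612, 586^16≡315, 586^32≡591, 586^64≡194, 586^128≡890 (mod 967).
586^242 = 586^(128+64+32+16+2) ≡ 671 (mod 967).
Check: 671² = 450241 ≡ 586 (mod 967). The two roots are 296 and 671.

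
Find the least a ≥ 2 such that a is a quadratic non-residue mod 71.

7

(2/71) = +1, so 2 is a residue.
(3/71) = +1, so 3 is a residue.
(4/71) = +1, so 4 is a residue.
(5/71) = +1, so 5 is a residue.
(6/71) = +1, so 6 is a residue.
(7/71) = −1, so 7 is the smallest positive non-residue mod 71.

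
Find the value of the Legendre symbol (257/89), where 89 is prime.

First reduce: 257 ≡ 79 (mod 89).
Reciprocity: 79 ≡ 3 and 89 ≡ 1 (mod 4), so (79/89) = +(89/79).
Reduce top mod 79: now compute (10/79).
Pull out 2: since 79 ≡ 7 (mod 8), (2/79) = +1.
Reciprocity: 5 ≡ 1 and 79 ≡ 3 (mod 4), so (5/79) = +(79/5).
Reduce top mod 5: now compute (4/5).
Pull out 2^2: since 5 ≡ 5 (mod 8), (2/5) = -1, so (2/5)^2 = +1.
Reached (1/5) = 1. Collecting the sign flips along the way, the symbol is +1.

1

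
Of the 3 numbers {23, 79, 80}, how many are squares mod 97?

(23/97) = -1 → non-residue.
(79/97) = +1 → QR.
(80/97) = -1 → non-residue.
Total quadratic residues among the 3: 1.

1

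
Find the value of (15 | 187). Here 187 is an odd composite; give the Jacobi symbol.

Reciprocity: 15 ≡ 3 and 187 ≡ 3 (mod 4), so (15/187) = −(187/15).
Reduce top mod 15: now compute (7/15).
Reciprocity: 7 ≡ 3 and 15 ≡ 3 (mod 4), so (7/15) = −(15/7).
Reduce top mod 7: now compute (1/7).
Reached (1/7) = 1. Collecting the sign flips along the way, the symbol is +1.

1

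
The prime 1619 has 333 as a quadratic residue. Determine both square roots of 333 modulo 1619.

Since 1619 ≡ 3 (mod 4), a square root of 333 is 333^((1619+1)/4) = 333^405 mod 1619.
Repeated squaring: 333^2≡797, 333^4≡561, 333^8≡635, 333^16≡94, 333^32≡741, 333^64≡240, 333^128≡935, 333^256≡1584 (mod 1619).
333^405 = 333^(256+128+16+4+1) ≡ 980 (mod 1619).
Check: 980² = 960400 ≡ 333 (mod 1619). The two roots are 639 and 980.

639, 980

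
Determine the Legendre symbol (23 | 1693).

Reciprocity: 23 ≡ 3 and 1693 ≡ 1 (mod 4), so (23/1693) = +(1693/23).
Reduce top mod 23: now compute (14/23).
Pull out 2: since 23 ≡ 7 (mod 8), (2/23) = +1.
Reciprocity: 7 ≡ 3 and 23 ≡ 3 (mod 4), so (7/23) = −(23/7).
Reduce top mod 7: now compute (2/7).
Pull out 2: since 7 ≡ 7 (mod 8), (2/7) = +1.
Reached (1/7) = 1. Collecting the sign flips along the way, the symbol is -1.

-1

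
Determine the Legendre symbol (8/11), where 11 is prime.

-1

Pull out 2^3: since 11 ≡ 3 (mod 8), (2/11) = -1, so (2/11)^3 = -1.
Reached (1/11) = 1. Collecting the sign flips along the way, the symbol is -1.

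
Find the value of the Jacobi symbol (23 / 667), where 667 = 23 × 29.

Reciprocity: 23 ≡ 3 and 667 ≡ 3 (mod 4), so (23/667) = −(667/23).
Reduce top mod 23: now compute (0/23).
Top reduces to 0: gcd > 1, so the symbol is 0.

0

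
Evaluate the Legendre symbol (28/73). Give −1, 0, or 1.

-1

Pull out 2^2: since 73 ≡ 1 (mod 8), (2/73) = +1, so (2/73)^2 = +1.
Reciprocity: 7 ≡ 3 and 73 ≡ 1 (mod 4), so (7/73) = +(73/7).
Reduce top mod 7: now compute (3/7).
Reciprocity: 3 ≡ 3 and 7 ≡ 3 (mod 4), so (3/7) = −(7/3).
Reduce top mod 3: now compute (1/3).
Reached (1/3) = 1. Collecting the sign flips along the way, the symbol is -1.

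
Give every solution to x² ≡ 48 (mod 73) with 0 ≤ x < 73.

73 ≡ 1 (mod 4), so we find a root by search.
Trying successive values, 11² = 121 ≡ 48 (mod 73). The other root is 73 − 11 = 62.

11, 62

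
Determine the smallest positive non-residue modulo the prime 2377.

5

(2/2377) = +1, so 2 is a residue.
(3/2377) = +1, so 3 is a residue.
(4/2377) = +1, so 4 is a residue.
(5/2377) = −1, so 5 is the smallest positive non-residue mod 2377.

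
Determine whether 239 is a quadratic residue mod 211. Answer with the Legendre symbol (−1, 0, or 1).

Euler's criterion: (239/211) ≡ 28^105 (mod 211).
28^2 ≡ 151 (mod 211)
28^4 ≡ 13 (mod 211)
28^8 ≡ 169 (mod 211)
28^16 ≡ 76 (mod 211)
28^32 ≡ 79 (mod 211)
28^64 ≡ 122 (mod 211)
28^105 = 28^(64+32+8+1) ≡ 210 (mod 211).
Result is 210 ≡ −1, so (239/211) = −1.

-1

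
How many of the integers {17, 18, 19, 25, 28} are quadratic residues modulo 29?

(17/29) = -1 → non-residue.
(18/29) = -1 → non-residue.
(19/29) = -1 → non-residue.
(25/29) = +1 → QR.
(28/29) = +1 → QR.
Total quadratic residues among the 5: 2.

2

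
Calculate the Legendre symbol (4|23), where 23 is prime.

1

Pull out 2^2: since 23 ≡ 7 (mod 8), (2/23) = +1, so (2/23)^2 = +1.
Reached (1/23) = 1. Collecting the sign flips along the way, the symbol is +1.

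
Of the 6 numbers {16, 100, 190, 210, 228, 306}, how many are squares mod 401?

3

(16/401) = +1 → QR.
(100/401) = +1 → QR.
(190/401) = -1 → non-residue.
(210/401) = -1 → non-residue.
(228/401) = +1 → QR.
(306/401) = -1 → non-residue.
Total quadratic residues among the 6: 3.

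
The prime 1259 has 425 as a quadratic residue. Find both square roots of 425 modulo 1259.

Since 1259 ≡ 3 (mod 4), a square root of 425 is 425^((1259+1)/4) = 425^315 mod 1259.
Repeated squaring: 425^2≡588, 425^4≡778, 425^8≡964, 425^16≡154, 425^32≡1054, 425^64≡478, 425^128≡605, 425^256≡915 (mod 1259).
425^315 = 425^(256+32+16+8+2+1) ≡ 619 (mod 1259).
Check: 619² = 383161 ≡ 425 (mod 1259). The two roots are 619 and 640.

619, 640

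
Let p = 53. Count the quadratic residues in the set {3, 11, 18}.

(3/53) = -1 → non-residue.
(11/53) = +1 → QR.
(18/53) = -1 → non-residue.
Total quadratic residues among the 3: 1.

1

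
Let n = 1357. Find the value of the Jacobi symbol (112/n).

-1

Pull out 2^4: since 1357 ≡ 5 (mod 8), (2/1357) = -1, so (2/1357)^4 = +1.
Reciprocity: 7 ≡ 3 and 1357 ≡ 1 (mod 4), so (7/1357) = +(1357/7).
Reduce top mod 7: now compute (6/7).
Pull out 2: since 7 ≡ 7 (mod 8), (2/7) = +1.
Reciprocity: 3 ≡ 3 and 7 ≡ 3 (mod 4), so (3/7) = −(7/3).
Reduce top mod 3: now compute (1/3).
Reached (1/3) = 1. Collecting the sign flips along the way, the symbol is -1.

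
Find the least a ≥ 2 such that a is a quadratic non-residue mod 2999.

(2/2999) = +1, so 2 is a residue.
(3/2999) = +1, so 3 is a residue.
(4/2999) = +1, so 4 is a residue.
(5/2999) = +1, so 5 is a residue.
(6/2999) = +1, so 6 is a residue.
(7/2999) = +1, so 7 is a residue.
(8/2999) = +1, so 8 is a residue.
(9/2999) = +1, so 9 is a residue.
(10/2999) = +1, so 10 is a residue.
(11/2999) = +1, so 11 is a residue.
(12/2999) = +1, so 12 is a residue.
(13/2999) = +1, so 13 is a residue.
(14/2999) = +1, so 14 is a residue.
(15/2999) = +1, so 15 is a residue.
(16/2999) = +1, so 16 is a residue.
(17/2999) = −1, so 17 is the smallest positive non-residue mod 2999.

17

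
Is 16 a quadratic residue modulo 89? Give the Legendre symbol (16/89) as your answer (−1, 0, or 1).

1

Pull out 2^4: since 89 ≡ 1 (mod 8), (2/89) = +1, so (2/89)^4 = +1.
Reached (1/89) = 1. Collecting the sign flips along the way, the symbol is +1.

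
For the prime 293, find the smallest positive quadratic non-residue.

2

(2/293) = −1, so 2 is the smallest positive non-residue mod 293.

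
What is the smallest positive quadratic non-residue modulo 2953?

5

(2/2953) = +1, so 2 is a residue.
(3/2953) = +1, so 3 is a residue.
(4/2953) = +1, so 4 is a residue.
(5/2953) = −1, so 5 is the smallest positive non-residue mod 2953.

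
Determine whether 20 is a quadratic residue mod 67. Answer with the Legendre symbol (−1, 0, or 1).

Pull out 2^2: since 67 ≡ 3 (mod 8), (2/67) = -1, so (2/67)^2 = +1.
Reciprocity: 5 ≡ 1 and 67 ≡ 3 (mod 4), so (5/67) = +(67/5).
Reduce top mod 5: now compute (2/5).
Pull out 2: since 5 ≡ 5 (mod 8), (2/5) = -1.
Reached (1/5) = 1. Collecting the sign flips along the way, the symbol is -1.

-1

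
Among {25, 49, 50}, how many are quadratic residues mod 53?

2

(25/53) = +1 → QR.
(49/53) = +1 → QR.
(50/53) = -1 → non-residue.
Total quadratic residues among the 3: 2.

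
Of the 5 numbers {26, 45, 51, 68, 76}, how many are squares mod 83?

(26/83) = +1 → QR.
(45/83) = -1 → non-residue.
(51/83) = +1 → QR.
(68/83) = +1 → QR.
(76/83) = -1 → non-residue.
Total quadratic residues among the 5: 3.

3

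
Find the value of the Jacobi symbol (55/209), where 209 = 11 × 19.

Reciprocity: 55 ≡ 3 and 209 ≡ 1 (mod 4), so (55/209) = +(209/55).
Reduce top mod 55: now compute (44/55).
Pull out 2^2: since 55 ≡ 7 (mod 8), (2/55) = +1, so (2/55)^2 = +1.
Reciprocity: 11 ≡ 3 and 55 ≡ 3 (mod 4), so (11/55) = −(55/11).
Reduce top mod 11: now compute (0/11).
Top reduces to 0: gcd > 1, so the symbol is 0.

0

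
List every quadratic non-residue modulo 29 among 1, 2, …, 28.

2 3 8 10 11 12 14 15 17 18 19 21 26 27

Square k = 1,…,14 (k and 29−k give the same square):
1²=1, 2²=4, 3²=9, 4²=16, 5²=25, 6²≡7, 7²≡20, 8²≡6, 9²≡23, 10²≡13, 11²≡5, 12²≡28, 13²≡24, 14²≡22 (mod 29).
The residues are {1, 4, 5, 6, 7, 9, 13, 16, 20, 22, 23, 24, 25, 28}; the non-residues are the remaining 14 nonzero classes.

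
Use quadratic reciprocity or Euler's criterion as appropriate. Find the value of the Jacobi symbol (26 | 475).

1

Pull out 2: since 475 ≡ 3 (mod 8), (2/475) = -1.
Reciprocity: 13 ≡ 1 and 475 ≡ 3 (mod 4), so (13/475) = +(475/13).
Reduce top mod 13: now compute (7/13).
Reciprocity: 7 ≡ 3 and 13 ≡ 1 (mod 4), so (7/13) = +(13/7).
Reduce top mod 7: now compute (6/7).
Pull out 2: since 7 ≡ 7 (mod 8), (2/7) = +1.
Reciprocity: 3 ≡ 3 and 7 ≡ 3 (mod 4), so (3/7) = −(7/3).
Reduce top mod 3: now compute (1/3).
Reached (1/3) = 1. Collecting the sign flips along the way, the symbol is +1.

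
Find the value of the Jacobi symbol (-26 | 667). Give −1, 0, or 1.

First reduce: -26 ≡ 641 (mod 667).
Reciprocity: 641 ≡ 1 and 667 ≡ 3 (mod 4), so (641/667) = +(667/641).
Reduce top mod 641: now compute (26/641).
Pull out 2: since 641 ≡ 1 (mod 8), (2/641) = +1.
Reciprocity: 13 ≡ 1 and 641 ≡ 1 (mod 4), so (13/641) = +(641/13).
Reduce top mod 13: now compute (4/13).
Pull out 2^2: since 13 ≡ 5 (mod 8), (2/13) = -1, so (2/13)^2 = +1.
Reached (1/13) = 1. Collecting the sign flips along the way, the symbol is +1.

1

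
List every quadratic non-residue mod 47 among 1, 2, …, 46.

5, 10, 11, 13, 15, 19, 20, 22, 23, 26, 29, 30, 31, 33, 35, 38, 39, 40, 41, 43, 44, 45, 46

Square k = 1,…,23 (k and 47−k give the same square):
1²=1, 2²=4, 3²=9, 4²=16, 5²=25, 6²=36, 7²≡2, 8²≡17, 9²≡34, 10²≡6, 11²≡27, 12²≡3, 13²≡28, 14²≡8, 15²≡37, 16²≡21, 17²≡7, 18²≡42, 19²≡32, 20²≡24, 21²≡18, 22²≡14, 23²≡12 (mod 47).
The residues are {1, 2, 3, 4, 6, 7, 8, 9, 12, 14, 16, 17, 18, 21, 24, 25, 27, 28, 32, 34, 36, 37, 42}; the non-residues are the remaining 23 nonzero classes.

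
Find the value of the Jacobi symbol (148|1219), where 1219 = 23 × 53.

-1

Pull out 2^2: since 1219 ≡ 3 (mod 8), (2/1219) = -1, so (2/1219)^2 = +1.
Reciprocity: 37 ≡ 1 and 1219 ≡ 3 (mod 4), so (37/1219) = +(1219/37).
Reduce top mod 37: now compute (35/37).
Reciprocity: 35 ≡ 3 and 37 ≡ 1 (mod 4), so (35/37) = +(37/35).
Reduce top mod 35: now compute (2/35).
Pull out 2: since 35 ≡ 3 (mod 8), (2/35) = -1.
Reached (1/35) = 1. Collecting the sign flips along the way, the symbol is -1.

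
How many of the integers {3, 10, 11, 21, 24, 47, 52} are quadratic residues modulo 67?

4

(3/67) = -1 → non-residue.
(10/67) = +1 → QR.
(11/67) = -1 → non-residue.
(21/67) = +1 → QR.
(24/67) = +1 → QR.
(47/67) = +1 → QR.
(52/67) = -1 → non-residue.
Total quadratic residues among the 7: 4.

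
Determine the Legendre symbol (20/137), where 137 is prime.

-1

Pull out 2^2: since 137 ≡ 1 (mod 8), (2/137) = +1, so (2/137)^2 = +1.
Reciprocity: 5 ≡ 1 and 137 ≡ 1 (mod 4), so (5/137) = +(137/5).
Reduce top mod 5: now compute (2/5).
Pull out 2: since 5 ≡ 5 (mod 8), (2/5) = -1.
Reached (1/5) = 1. Collecting the sign flips along the way, the symbol is -1.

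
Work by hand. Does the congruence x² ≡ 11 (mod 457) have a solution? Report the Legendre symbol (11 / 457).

-1

Reciprocity: 11 ≡ 3 and 457 ≡ 1 (mod 4), so (11/457) = +(457/11).
Reduce top mod 11: now compute (6/11).
Pull out 2: since 11 ≡ 3 (mod 8), (2/11) = -1.
Reciprocity: 3 ≡ 3 and 11 ≡ 3 (mod 4), so (3/11) = −(11/3).
Reduce top mod 3: now compute (2/3).
Pull out 2: since 3 ≡ 3 (mod 8), (2/3) = -1.
Reached (1/3) = 1. Collecting the sign flips along the way, the symbol is -1.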